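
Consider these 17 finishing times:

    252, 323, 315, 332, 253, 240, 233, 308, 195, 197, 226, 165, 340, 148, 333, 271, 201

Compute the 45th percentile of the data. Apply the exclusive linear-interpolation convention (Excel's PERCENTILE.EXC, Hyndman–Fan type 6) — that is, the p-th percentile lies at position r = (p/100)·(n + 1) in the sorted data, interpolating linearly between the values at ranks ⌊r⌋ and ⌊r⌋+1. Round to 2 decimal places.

241.20

Sorted: 148, 165, 195, 197, 201, 226, 233, 240, 252, 253, 271, 308, 315, 323, 332, 333, 340.
n = 17.
r = (45/100)·(17 + 1) = 8.1.
Rank 8 is 240 and rank 9 is 252.
Interpolate: 240 + 0.1·(252 − 240) = 240 + 0.1·12 = 241.2.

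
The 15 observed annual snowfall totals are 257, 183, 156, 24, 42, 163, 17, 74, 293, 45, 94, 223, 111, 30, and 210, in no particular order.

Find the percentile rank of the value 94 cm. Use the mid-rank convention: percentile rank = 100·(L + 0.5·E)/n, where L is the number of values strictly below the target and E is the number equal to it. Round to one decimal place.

Sorted: 17, 24, 30, 42, 45, 74, 94, 111, 156, 163, 183, 210, 223, 257, 293.
Count below 94: L = 6; count equal: E = 1; n = 15.
Percentile rank = 100·(6 + 0.5·1)/15 = 100·6.5/15 = 43.33.

43.3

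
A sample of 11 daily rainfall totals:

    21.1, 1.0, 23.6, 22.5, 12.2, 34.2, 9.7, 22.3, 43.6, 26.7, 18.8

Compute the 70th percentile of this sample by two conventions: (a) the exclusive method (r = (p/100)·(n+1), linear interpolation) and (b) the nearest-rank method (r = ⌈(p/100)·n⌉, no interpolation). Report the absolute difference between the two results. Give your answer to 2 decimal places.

Sorted: 1.0, 9.7, 12.2, 18.8, 21.1, 22.3, 22.5, 23.6, 26.7, 34.2, 43.6.
n = 11.
(a) r = 8.4; between ranks 8 (23.6) and 9 (26.7): 24.84.
(b) the nearest-rank method: rank 8 → 23.6.
|24.84 − 23.6| = 1.24.

1.24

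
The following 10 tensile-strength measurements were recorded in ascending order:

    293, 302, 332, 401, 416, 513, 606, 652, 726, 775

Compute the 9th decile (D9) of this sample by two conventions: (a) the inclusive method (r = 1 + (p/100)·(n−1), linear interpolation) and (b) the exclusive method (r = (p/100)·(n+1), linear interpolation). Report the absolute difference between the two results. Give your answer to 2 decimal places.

n = 10.
(a) r = 9.1; between ranks 9 (726) and 10 (775): 730.9.
(b) r = 9.9; between ranks 9 (726) and 10 (775): 770.1.
|730.9 − 770.1| = 39.2.

39.20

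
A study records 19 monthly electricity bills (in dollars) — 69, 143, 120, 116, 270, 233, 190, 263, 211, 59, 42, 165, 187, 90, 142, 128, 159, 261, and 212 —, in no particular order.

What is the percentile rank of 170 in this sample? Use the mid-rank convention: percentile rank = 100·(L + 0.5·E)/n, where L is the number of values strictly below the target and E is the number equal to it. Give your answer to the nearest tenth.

57.9

Sorted: 42, 59, 69, 90, 116, 120, 128, 142, 143, 159, 165, 187, 190, 211, 212, 233, 261, 263, 270.
Count below 170: L = 11; count equal: E = 0; n = 19.
Percentile rank = 100·(11 + 0.5·0)/19 = 100·11/19 = 57.89.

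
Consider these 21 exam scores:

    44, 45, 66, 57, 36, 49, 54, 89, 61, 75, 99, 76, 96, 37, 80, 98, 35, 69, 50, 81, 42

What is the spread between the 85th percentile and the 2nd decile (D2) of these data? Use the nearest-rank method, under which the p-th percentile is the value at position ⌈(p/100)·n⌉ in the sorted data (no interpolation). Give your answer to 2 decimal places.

Sorted: 35, 36, 37, 42, 44, 45, 49, 50, 54, 57, 61, 66, 69, 75, 76, 80, 81, 89, 96, 98, 99.
n = 21.
P20: rank ⌈20/100·21⌉ = 5 → 44.
P85: rank ⌈85/100·21⌉ = 18 → 89.
Difference: 89 − 44 = 45.

45.00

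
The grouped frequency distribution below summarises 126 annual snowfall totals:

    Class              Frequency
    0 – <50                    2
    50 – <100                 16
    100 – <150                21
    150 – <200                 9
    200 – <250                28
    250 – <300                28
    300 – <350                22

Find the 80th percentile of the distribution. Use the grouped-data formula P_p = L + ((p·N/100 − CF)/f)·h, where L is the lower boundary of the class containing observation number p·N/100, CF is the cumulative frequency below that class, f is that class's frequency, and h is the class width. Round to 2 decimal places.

N = 126; target position k = 80/100 · 126 = 100.8.
Cumulative frequencies: 2, 18, 39, 48, 76, 104, 126.
Observation 100.8 falls in the class 250 – <300.
L = 250, CF = 76, f = 28, h = 50.
P80 = 250 + ((100.8 − 76)/28)·50 = 250 + 44.2857 = 294.286.

294.29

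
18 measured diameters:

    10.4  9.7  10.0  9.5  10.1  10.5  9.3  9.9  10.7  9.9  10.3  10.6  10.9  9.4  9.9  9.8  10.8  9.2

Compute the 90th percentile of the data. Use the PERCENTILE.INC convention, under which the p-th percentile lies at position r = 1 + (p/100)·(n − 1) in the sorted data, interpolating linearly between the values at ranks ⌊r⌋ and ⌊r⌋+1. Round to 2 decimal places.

Sorted: 9.2, 9.3, 9.4, 9.5, 9.7, 9.8, 9.9, 9.9, 9.9, 10.0, 10.1, 10.3, 10.4, 10.5, 10.6, 10.7, 10.8, 10.9.
n = 18.
r = 1 + (90/100)·(18 − 1) = 1 + 15.3 = 16.3.
Rank 16 is 10.7 and rank 17 is 10.8.
Interpolate: 10.7 + 0.3·(10.8 − 10.7) = 10.7 + 0.3·0.1 = 10.73.

10.73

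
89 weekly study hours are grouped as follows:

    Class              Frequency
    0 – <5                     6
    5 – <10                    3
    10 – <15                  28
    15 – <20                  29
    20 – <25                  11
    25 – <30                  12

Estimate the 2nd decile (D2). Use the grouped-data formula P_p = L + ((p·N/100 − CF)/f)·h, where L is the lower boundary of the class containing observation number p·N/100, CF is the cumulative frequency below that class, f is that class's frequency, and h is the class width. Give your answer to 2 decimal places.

11.57

N = 89; target position k = 20/100 · 89 = 17.8.
Cumulative frequencies: 6, 9, 37, 66, 77, 89.
Observation 17.8 falls in the class 10 – <15.
L = 10, CF = 9, f = 28, h = 5.
P20 = 10 + ((17.8 − 9)/28)·5 = 10 + 1.57143 = 11.5714.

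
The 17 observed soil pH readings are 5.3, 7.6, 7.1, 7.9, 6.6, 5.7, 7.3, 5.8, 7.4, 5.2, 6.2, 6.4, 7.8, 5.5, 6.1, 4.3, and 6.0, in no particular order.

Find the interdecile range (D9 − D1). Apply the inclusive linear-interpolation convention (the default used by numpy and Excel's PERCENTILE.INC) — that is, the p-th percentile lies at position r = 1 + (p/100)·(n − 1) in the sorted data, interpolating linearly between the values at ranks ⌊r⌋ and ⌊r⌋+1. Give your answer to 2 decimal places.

Sorted: 4.3, 5.2, 5.3, 5.5, 5.7, 5.8, 6.0, 6.1, 6.2, 6.4, 6.6, 7.1, 7.3, 7.4, 7.6, 7.8, 7.9.
n = 17.
P10: r = 2.6; ranks 2–3 are 5.2, 5.3; interpolating gives 5.26.
P90: r = 15.4; ranks 15–16 are 7.6, 7.8; interpolating gives 7.68.
Difference: 7.68 − 5.26 = 2.42.

2.42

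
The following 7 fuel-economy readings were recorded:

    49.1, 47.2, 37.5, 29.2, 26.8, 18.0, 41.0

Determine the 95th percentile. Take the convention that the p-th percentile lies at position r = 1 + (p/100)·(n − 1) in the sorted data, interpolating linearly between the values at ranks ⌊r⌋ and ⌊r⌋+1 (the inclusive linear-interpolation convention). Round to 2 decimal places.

Sorted: 18.0, 26.8, 29.2, 37.5, 41.0, 47.2, 49.1.
n = 7.
r = 1 + (95/100)·(7 − 1) = 1 + 5.7 = 6.7.
Rank 6 is 47.2 and rank 7 is 49.1.
Interpolate: 47.2 + 0.7·(49.1 − 47.2) = 47.2 + 0.7·1.9 = 48.53.

48.53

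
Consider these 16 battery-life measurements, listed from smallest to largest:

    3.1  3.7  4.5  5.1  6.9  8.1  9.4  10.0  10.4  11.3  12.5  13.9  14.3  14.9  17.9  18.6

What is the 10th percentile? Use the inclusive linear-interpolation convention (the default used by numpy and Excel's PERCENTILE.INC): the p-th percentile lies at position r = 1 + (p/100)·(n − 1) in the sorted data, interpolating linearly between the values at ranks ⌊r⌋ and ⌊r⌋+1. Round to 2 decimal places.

n = 16.
r = 1 + (10/100)·(16 − 1) = 1 + 1.5 = 2.5.
Rank 2 is 3.7 and rank 3 is 4.5.
Interpolate: 3.7 + 0.5·(4.5 − 3.7) = 3.7 + 0.5·0.8 = 4.1.

4.10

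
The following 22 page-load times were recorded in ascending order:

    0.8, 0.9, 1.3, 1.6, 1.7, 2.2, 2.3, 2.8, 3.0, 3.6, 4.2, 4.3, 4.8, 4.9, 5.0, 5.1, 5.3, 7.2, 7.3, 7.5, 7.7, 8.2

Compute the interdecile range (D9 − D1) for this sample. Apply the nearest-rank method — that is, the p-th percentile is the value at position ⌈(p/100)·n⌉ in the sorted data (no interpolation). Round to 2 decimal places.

n = 22.
P10: rank ⌈10/100·22⌉ = 3 → 1.3.
P90: rank ⌈90/100·22⌉ = 20 → 7.5.
Difference: 7.5 − 1.3 = 6.2.

6.20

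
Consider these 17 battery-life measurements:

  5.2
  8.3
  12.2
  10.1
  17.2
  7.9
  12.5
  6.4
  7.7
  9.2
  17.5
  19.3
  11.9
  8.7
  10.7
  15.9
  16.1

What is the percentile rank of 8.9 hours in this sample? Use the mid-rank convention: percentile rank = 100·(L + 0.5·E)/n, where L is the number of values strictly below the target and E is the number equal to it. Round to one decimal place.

35.3

Sorted: 5.2, 6.4, 7.7, 7.9, 8.3, 8.7, 9.2, 10.1, 10.7, 11.9, 12.2, 12.5, 15.9, 16.1, 17.2, 17.5, 19.3.
Count below 8.9: L = 6; count equal: E = 0; n = 17.
Percentile rank = 100·(6 + 0.5·0)/17 = 100·6/17 = 35.29.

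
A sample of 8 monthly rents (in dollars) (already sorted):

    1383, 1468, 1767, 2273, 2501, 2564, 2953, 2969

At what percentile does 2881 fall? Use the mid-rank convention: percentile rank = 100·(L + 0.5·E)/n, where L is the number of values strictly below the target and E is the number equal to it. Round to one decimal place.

Count below 2881: L = 6; count equal: E = 0; n = 8.
Percentile rank = 100·(6 + 0.5·0)/8 = 100·6/8 = 75.

75.0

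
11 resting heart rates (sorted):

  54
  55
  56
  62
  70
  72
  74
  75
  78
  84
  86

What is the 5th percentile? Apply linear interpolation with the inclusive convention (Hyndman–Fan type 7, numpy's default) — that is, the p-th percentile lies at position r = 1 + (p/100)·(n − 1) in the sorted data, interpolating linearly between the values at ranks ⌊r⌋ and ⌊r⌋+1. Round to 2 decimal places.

n = 11.
r = 1 + (5/100)·(11 − 1) = 1 + 0.5 = 1.5.
Rank 1 is 54 and rank 2 is 55.
Interpolate: 54 + 0.5·(55 − 54) = 54 + 0.5·1 = 54.5.

54.50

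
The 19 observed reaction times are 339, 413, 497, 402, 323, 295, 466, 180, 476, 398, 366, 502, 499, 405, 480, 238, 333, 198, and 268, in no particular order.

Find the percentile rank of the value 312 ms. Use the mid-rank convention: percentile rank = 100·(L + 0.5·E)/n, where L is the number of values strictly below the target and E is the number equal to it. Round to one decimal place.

Sorted: 180, 198, 238, 268, 295, 323, 333, 339, 366, 398, 402, 405, 413, 466, 476, 480, 497, 499, 502.
Count below 312: L = 5; count equal: E = 0; n = 19.
Percentile rank = 100·(5 + 0.5·0)/19 = 100·5/19 = 26.32.

26.3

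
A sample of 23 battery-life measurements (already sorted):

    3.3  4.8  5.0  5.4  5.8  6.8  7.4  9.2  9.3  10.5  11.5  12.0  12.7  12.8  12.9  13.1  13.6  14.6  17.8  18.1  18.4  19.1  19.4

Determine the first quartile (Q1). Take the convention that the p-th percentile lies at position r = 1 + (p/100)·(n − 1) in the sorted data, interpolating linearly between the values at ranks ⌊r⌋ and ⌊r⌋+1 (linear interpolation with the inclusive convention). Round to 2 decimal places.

n = 23.
r = 1 + (25/100)·(23 − 1) = 1 + 5.5 = 6.5.
Rank 6 is 6.8 and rank 7 is 7.4.
Interpolate: 6.8 + 0.5·(7.4 − 6.8) = 6.8 + 0.5·0.6 = 7.1.

7.10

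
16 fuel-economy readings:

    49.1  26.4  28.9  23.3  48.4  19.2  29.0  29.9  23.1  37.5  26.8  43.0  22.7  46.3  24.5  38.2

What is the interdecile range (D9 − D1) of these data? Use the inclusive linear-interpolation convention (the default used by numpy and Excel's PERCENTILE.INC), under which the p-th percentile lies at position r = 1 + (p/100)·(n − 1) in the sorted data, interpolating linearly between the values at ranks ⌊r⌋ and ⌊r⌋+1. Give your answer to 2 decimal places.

Sorted: 19.2, 22.7, 23.1, 23.3, 24.5, 26.4, 26.8, 28.9, 29.0, 29.9, 37.5, 38.2, 43.0, 46.3, 48.4, 49.1.
n = 16.
P10: r = 2.5; ranks 2–3 are 22.7, 23.1; interpolating gives 22.9.
P90: r = 14.5; ranks 14–15 are 46.3, 48.4; interpolating gives 47.35.
Difference: 47.35 − 22.9 = 24.45.

24.45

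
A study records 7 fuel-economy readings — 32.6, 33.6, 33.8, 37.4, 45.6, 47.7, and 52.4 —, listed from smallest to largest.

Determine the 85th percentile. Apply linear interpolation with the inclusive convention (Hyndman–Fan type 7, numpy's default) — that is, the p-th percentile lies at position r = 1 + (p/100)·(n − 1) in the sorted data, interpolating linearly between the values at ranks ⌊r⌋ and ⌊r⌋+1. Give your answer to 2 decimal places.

48.17

n = 7.
r = 1 + (85/100)·(7 − 1) = 1 + 5.1 = 6.1.
Rank 6 is 47.7 and rank 7 is 52.4.
Interpolate: 47.7 + 0.1·(52.4 − 47.7) = 47.7 + 0.1·4.7 = 48.17.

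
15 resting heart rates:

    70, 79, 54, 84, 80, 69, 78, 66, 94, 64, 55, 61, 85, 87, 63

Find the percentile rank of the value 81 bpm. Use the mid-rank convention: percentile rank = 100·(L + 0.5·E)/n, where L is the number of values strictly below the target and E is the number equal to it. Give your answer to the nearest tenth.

Sorted: 54, 55, 61, 63, 64, 66, 69, 70, 78, 79, 80, 84, 85, 87, 94.
Count below 81: L = 11; count equal: E = 0; n = 15.
Percentile rank = 100·(11 + 0.5·0)/15 = 100·11/15 = 73.33.

73.3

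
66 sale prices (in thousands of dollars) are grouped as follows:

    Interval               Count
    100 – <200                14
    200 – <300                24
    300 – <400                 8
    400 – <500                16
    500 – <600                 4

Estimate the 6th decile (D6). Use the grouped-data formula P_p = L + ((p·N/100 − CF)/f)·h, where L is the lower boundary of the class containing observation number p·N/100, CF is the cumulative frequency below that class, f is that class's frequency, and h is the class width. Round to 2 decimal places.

N = 66; target position k = 60/100 · 66 = 39.6.
Cumulative frequencies: 14, 38, 46, 62, 66.
Observation 39.6 falls in the class 300 – <400.
L = 300, CF = 38, f = 8, h = 100.
P60 = 300 + ((39.6 − 38)/8)·100 = 300 + 20 = 320.

320.00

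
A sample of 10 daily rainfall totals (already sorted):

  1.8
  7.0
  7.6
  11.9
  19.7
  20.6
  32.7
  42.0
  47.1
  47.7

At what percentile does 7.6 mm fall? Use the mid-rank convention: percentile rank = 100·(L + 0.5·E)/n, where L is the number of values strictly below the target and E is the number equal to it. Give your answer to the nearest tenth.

25.0

Count below 7.6: L = 2; count equal: E = 1; n = 10.
Percentile rank = 100·(2 + 0.5·1)/10 = 100·2.5/10 = 25.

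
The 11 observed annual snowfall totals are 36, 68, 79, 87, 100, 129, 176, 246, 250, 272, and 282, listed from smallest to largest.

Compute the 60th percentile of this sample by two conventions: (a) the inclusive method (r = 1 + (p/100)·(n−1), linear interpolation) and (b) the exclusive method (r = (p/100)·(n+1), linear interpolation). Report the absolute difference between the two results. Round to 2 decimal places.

14.00

n = 11.
(a) r = 7 → value at rank 7 = 176.
(b) r = 7.2; between ranks 7 (176) and 8 (246): 190.
|176 − 190| = 14.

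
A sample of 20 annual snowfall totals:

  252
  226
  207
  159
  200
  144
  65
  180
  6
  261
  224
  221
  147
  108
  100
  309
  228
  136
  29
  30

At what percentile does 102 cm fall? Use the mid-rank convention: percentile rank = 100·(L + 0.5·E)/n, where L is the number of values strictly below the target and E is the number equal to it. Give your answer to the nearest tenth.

Sorted: 6, 29, 30, 65, 100, 108, 136, 144, 147, 159, 180, 200, 207, 221, 224, 226, 228, 252, 261, 309.
Count below 102: L = 5; count equal: E = 0; n = 20.
Percentile rank = 100·(5 + 0.5·0)/20 = 100·5/20 = 25.

25.0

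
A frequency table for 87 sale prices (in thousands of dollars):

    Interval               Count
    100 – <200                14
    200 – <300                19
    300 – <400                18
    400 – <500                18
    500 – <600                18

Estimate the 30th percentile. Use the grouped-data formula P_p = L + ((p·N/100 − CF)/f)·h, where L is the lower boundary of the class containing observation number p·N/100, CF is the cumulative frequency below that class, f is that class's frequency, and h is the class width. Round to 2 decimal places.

N = 87; target position k = 30/100 · 87 = 26.1.
Cumulative frequencies: 14, 33, 51, 69, 87.
Observation 26.1 falls in the class 200 – <300.
L = 200, CF = 14, f = 19, h = 100.
P30 = 200 + ((26.1 − 14)/19)·100 = 200 + 63.6842 = 263.684.

263.68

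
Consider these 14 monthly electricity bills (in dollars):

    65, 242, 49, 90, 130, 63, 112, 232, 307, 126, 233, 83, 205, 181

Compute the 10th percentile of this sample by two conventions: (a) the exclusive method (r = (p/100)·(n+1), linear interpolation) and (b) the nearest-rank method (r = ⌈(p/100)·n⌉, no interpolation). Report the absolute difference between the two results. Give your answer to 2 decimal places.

7.00

Sorted: 49, 63, 65, 83, 90, 112, 126, 130, 181, 205, 232, 233, 242, 307.
n = 14.
(a) r = 1.5; between ranks 1 (49) and 2 (63): 56.
(b) the nearest-rank method: rank 2 → 63.
|56 − 63| = 7.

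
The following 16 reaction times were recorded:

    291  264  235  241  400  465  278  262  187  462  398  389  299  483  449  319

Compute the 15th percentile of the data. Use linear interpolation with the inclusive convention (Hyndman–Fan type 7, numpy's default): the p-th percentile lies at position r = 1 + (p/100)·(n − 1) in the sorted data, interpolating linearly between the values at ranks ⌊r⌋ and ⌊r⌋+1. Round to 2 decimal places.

Sorted: 187, 235, 241, 262, 264, 278, 291, 299, 319, 389, 398, 400, 449, 462, 465, 483.
n = 16.
r = 1 + (15/100)·(16 − 1) = 1 + 2.25 = 3.25.
Rank 3 is 241 and rank 4 is 262.
Interpolate: 241 + 0.25·(262 − 241) = 241 + 0.25·21 = 246.25.

246.25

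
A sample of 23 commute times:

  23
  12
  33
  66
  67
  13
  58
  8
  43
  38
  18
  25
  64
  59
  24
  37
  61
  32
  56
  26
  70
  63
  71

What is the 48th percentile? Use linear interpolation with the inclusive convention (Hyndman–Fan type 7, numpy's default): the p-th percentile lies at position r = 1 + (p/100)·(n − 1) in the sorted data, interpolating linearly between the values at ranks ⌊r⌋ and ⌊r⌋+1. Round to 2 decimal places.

Sorted: 8, 12, 13, 18, 23, 24, 25, 26, 32, 33, 37, 38, 43, 56, 58, 59, 61, 63, 64, 66, 67, 70, 71.
n = 23.
r = 1 + (48/100)·(23 − 1) = 1 + 10.56 = 11.56.
Rank 11 is 37 and rank 12 is 38.
Interpolate: 37 + 0.56·(38 − 37) = 37 + 0.56·1 = 37.56.

37.56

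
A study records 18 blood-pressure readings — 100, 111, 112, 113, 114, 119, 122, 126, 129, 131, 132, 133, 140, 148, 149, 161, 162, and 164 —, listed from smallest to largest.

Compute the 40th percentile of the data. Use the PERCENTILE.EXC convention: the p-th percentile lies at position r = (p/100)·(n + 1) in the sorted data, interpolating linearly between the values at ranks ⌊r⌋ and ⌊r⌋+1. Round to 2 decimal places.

124.40

n = 18.
r = (40/100)·(18 + 1) = 7.6.
Rank 7 is 122 and rank 8 is 126.
Interpolate: 122 + 0.6·(126 − 122) = 122 + 0.6·4 = 124.4.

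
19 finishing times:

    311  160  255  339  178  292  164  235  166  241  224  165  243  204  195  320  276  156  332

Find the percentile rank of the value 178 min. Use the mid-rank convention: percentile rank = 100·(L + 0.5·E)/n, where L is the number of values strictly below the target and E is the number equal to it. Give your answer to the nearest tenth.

28.9

Sorted: 156, 160, 164, 165, 166, 178, 195, 204, 224, 235, 241, 243, 255, 276, 292, 311, 320, 332, 339.
Count below 178: L = 5; count equal: E = 1; n = 19.
Percentile rank = 100·(5 + 0.5·1)/19 = 100·5.5/19 = 28.95.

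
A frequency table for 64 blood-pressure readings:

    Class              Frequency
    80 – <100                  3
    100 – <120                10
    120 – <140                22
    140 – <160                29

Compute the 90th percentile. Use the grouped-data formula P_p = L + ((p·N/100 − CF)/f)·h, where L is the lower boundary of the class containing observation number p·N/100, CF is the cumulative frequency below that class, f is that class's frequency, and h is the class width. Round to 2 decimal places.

N = 64; target position k = 90/100 · 64 = 57.6.
Cumulative frequencies: 3, 13, 35, 64.
Observation 57.6 falls in the class 140 – <160.
L = 140, CF = 35, f = 29, h = 20.
P90 = 140 + ((57.6 − 35)/29)·20 = 140 + 15.5862 = 155.586.

155.59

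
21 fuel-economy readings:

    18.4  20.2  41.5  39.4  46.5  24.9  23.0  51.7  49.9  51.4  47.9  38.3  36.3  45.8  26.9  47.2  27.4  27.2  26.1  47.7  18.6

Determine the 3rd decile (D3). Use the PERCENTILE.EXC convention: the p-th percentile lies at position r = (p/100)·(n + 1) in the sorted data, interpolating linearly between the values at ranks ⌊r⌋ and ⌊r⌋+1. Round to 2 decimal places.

Sorted: 18.4, 18.6, 20.2, 23.0, 24.9, 26.1, 26.9, 27.2, 27.4, 36.3, 38.3, 39.4, 41.5, 45.8, 46.5, 47.2, 47.7, 47.9, 49.9, 51.4, 51.7.
n = 21.
r = (30/100)·(21 + 1) = 6.6.
Rank 6 is 26.1 and rank 7 is 26.9.
Interpolate: 26.1 + 0.6·(26.9 − 26.1) = 26.1 + 0.6·0.8 = 26.58.

26.58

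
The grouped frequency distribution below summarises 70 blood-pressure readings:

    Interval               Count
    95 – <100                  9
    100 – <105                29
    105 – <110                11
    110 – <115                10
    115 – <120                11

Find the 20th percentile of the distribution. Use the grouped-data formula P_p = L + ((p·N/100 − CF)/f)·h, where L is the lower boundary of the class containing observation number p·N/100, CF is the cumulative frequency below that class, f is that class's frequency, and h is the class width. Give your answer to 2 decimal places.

100.86

N = 70; target position k = 20/100 · 70 = 14.
Cumulative frequencies: 9, 38, 49, 59, 70.
Observation 14 falls in the class 100 – <105.
L = 100, CF = 9, f = 29, h = 5.
P20 = 100 + ((14 − 9)/29)·5 = 100 + 0.862069 = 100.862.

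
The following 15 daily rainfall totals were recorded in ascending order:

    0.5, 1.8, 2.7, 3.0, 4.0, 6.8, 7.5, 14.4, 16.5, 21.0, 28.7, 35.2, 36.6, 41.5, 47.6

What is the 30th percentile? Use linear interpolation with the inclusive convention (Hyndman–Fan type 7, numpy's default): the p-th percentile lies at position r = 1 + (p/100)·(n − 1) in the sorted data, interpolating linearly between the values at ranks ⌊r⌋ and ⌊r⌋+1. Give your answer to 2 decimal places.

4.56

n = 15.
r = 1 + (30/100)·(15 − 1) = 1 + 4.2 = 5.2.
Rank 5 is 4.0 and rank 6 is 6.8.
Interpolate: 4.0 + 0.2·(6.8 − 4.0) = 4.0 + 0.2·2.8 = 4.56.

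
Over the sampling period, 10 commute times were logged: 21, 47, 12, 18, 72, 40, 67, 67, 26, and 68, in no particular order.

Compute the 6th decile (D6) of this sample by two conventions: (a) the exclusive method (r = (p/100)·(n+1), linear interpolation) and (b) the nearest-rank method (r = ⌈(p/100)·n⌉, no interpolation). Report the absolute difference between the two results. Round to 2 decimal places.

Sorted: 12, 18, 21, 26, 40, 47, 67, 67, 68, 72.
n = 10.
(a) r = 6.6; between ranks 6 (47) and 7 (67): 59.
(b) the nearest-rank method: rank 6 → 47.
|59 − 47| = 12.

12.00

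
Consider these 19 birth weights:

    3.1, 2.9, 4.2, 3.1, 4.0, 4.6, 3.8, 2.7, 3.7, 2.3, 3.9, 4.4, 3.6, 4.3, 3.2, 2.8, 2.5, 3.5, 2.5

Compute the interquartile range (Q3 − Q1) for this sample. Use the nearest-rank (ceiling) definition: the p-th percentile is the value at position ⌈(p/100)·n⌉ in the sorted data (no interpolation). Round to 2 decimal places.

Sorted: 2.3, 2.5, 2.5, 2.7, 2.8, 2.9, 3.1, 3.1, 3.2, 3.5, 3.6, 3.7, 3.8, 3.9, 4.0, 4.2, 4.3, 4.4, 4.6.
n = 19.
P25: rank ⌈25/100·19⌉ = 5 → 2.8.
P75: rank ⌈75/100·19⌉ = 15 → 4.
Difference: 4 − 2.8 = 1.2.

1.20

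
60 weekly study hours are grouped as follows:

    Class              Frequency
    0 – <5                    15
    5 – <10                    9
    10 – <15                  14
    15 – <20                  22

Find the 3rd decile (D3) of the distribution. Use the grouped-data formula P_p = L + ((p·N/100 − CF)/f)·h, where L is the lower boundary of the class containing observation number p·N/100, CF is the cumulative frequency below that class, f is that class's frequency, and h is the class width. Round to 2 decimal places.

6.67

N = 60; target position k = 30/100 · 60 = 18.
Cumulative frequencies: 15, 24, 38, 60.
Observation 18 falls in the class 5 – <10.
L = 5, CF = 15, f = 9, h = 5.
P30 = 5 + ((18 − 15)/9)·5 = 5 + 1.66667 = 6.66667.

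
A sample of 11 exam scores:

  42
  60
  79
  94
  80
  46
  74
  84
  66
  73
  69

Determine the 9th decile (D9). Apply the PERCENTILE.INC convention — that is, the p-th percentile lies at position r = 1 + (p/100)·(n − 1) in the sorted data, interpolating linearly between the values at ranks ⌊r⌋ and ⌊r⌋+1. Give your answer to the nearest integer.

84

Sorted: 42, 46, 60, 66, 69, 73, 74, 79, 80, 84, 94.
n = 11.
r = 1 + (90/100)·(11 − 1) = 1 + 9 = 10.
r is an integer, so P90 is the value at rank 10: 84.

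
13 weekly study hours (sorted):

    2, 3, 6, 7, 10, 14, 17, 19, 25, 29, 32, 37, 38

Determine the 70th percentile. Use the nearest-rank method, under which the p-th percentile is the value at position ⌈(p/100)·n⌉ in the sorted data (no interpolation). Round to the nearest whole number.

29

n = 13.
Position = ⌈70/100 · 13⌉ = ⌈9.1⌉ = 10.
The value at rank 10 is 29.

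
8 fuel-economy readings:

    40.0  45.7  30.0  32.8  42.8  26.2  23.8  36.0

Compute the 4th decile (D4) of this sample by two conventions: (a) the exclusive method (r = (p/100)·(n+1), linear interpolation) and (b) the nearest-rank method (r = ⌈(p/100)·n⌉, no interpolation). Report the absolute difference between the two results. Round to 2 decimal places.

Sorted: 23.8, 26.2, 30.0, 32.8, 36.0, 40.0, 42.8, 45.7.
n = 8.
(a) r = 3.6; between ranks 3 (30.0) and 4 (32.8): 31.68.
(b) the nearest-rank method: rank 4 → 32.8.
|31.68 − 32.8| = 1.12.

1.12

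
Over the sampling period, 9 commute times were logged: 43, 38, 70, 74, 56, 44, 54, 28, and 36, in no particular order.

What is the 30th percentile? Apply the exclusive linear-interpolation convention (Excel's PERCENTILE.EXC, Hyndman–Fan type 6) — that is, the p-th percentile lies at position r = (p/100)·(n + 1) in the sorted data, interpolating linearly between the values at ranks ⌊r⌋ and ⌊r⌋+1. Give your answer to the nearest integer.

Sorted: 28, 36, 38, 43, 44, 54, 56, 70, 74.
n = 9.
r = (30/100)·(9 + 1) = 3.
r is an integer, so P30 is the value at rank 3: 38.

38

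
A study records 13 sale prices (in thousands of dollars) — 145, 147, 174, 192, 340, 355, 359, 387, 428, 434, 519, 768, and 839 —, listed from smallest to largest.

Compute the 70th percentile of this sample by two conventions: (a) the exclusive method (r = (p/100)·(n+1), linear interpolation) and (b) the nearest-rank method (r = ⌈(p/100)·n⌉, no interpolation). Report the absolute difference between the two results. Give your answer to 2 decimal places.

n = 13.
(a) r = 9.8; between ranks 9 (428) and 10 (434): 432.8.
(b) the nearest-rank method: rank 10 → 434.
|432.8 − 434| = 1.2.

1.20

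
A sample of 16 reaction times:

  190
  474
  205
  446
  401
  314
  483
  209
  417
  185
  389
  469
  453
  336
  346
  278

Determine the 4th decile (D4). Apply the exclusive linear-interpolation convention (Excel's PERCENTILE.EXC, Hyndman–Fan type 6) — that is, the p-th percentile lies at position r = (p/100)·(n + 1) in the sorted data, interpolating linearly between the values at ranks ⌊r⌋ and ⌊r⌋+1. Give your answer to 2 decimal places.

331.60

Sorted: 185, 190, 205, 209, 278, 314, 336, 346, 389, 401, 417, 446, 453, 469, 474, 483.
n = 16.
r = (40/100)·(16 + 1) = 6.8.
Rank 6 is 314 and rank 7 is 336.
Interpolate: 314 + 0.8·(336 − 314) = 314 + 0.8·22 = 331.6.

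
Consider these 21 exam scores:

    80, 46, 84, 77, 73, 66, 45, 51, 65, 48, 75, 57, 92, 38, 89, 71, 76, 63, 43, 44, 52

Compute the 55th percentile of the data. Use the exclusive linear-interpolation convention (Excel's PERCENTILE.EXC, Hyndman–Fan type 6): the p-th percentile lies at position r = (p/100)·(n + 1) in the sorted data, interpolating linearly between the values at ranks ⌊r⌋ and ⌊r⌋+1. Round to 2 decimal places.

66.50

Sorted: 38, 43, 44, 45, 46, 48, 51, 52, 57, 63, 65, 66, 71, 73, 75, 76, 77, 80, 84, 89, 92.
n = 21.
r = (55/100)·(21 + 1) = 12.1.
Rank 12 is 66 and rank 13 is 71.
Interpolate: 66 + 0.1·(71 − 66) = 66 + 0.1·5 = 66.5.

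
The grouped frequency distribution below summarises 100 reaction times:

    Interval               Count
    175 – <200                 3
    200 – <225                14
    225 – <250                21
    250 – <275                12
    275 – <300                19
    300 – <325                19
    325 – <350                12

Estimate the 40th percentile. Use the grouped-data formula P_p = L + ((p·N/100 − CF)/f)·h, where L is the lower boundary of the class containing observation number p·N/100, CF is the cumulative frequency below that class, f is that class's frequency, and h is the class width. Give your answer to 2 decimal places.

N = 100; target position k = 40/100 · 100 = 40.
Cumulative frequencies: 3, 17, 38, 50, 69, 88, 100.
Observation 40 falls in the class 250 – <275.
L = 250, CF = 38, f = 12, h = 25.
P40 = 250 + ((40 − 38)/12)·25 = 250 + 4.16667 = 254.167.

254.17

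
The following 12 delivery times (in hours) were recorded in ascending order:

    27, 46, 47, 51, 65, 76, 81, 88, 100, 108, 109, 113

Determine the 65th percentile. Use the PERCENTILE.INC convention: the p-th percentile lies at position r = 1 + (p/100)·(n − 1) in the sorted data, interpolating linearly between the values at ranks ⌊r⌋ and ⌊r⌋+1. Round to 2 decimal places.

89.80

n = 12.
r = 1 + (65/100)·(12 − 1) = 1 + 7.15 = 8.15.
Rank 8 is 88 and rank 9 is 100.
Interpolate: 88 + 0.15·(100 − 88) = 88 + 0.15·12 = 89.8.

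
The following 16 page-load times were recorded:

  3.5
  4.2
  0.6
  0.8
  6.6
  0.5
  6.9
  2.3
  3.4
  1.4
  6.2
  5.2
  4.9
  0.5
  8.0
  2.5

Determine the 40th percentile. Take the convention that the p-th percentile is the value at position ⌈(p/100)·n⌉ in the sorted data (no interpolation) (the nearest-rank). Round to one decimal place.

2.5

Sorted: 0.5, 0.5, 0.6, 0.8, 1.4, 2.3, 2.5, 3.4, 3.5, 4.2, 4.9, 5.2, 6.2, 6.6, 6.9, 8.0.
n = 16.
Position = ⌈40/100 · 16⌉ = ⌈6.4⌉ = 7.
The value at rank 7 is 2.5.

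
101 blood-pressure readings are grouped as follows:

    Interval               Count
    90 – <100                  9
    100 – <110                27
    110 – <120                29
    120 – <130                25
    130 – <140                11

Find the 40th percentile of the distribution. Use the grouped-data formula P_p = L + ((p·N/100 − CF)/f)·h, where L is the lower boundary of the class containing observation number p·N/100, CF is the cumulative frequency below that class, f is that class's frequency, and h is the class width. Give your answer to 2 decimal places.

N = 101; target position k = 40/100 · 101 = 40.4.
Cumulative frequencies: 9, 36, 65, 90, 101.
Observation 40.4 falls in the class 110 – <120.
L = 110, CF = 36, f = 29, h = 10.
P40 = 110 + ((40.4 − 36)/29)·10 = 110 + 1.51724 = 111.517.

111.52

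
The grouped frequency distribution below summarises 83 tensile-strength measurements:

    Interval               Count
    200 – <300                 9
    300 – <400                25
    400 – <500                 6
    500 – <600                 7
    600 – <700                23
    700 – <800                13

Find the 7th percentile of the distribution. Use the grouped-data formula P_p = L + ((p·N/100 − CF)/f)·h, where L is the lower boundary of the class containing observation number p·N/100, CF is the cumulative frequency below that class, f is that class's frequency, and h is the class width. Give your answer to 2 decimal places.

N = 83; target position k = 7/100 · 83 = 5.81.
Cumulative frequencies: 9, 34, 40, 47, 70, 83.
Observation 5.81 falls in the class 200 – <300.
L = 200, CF = 0, f = 9, h = 100.
P7 = 200 + ((5.81 − 0)/9)·100 = 200 + 64.5556 = 264.556.

264.56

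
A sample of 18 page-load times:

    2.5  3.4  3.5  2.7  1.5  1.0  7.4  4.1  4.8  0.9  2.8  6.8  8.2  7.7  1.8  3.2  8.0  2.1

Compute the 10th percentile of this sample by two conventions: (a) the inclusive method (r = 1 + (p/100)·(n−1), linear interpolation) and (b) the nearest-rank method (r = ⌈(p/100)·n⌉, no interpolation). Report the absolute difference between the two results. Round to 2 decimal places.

Sorted: 0.9, 1.0, 1.5, 1.8, 2.1, 2.5, 2.7, 2.8, 3.2, 3.4, 3.5, 4.1, 4.8, 6.8, 7.4, 7.7, 8.0, 8.2.
n = 18.
(a) r = 2.7; between ranks 2 (1.0) and 3 (1.5): 1.35.
(b) the nearest-rank method: rank 2 → 1.
|1.35 − 1| = 0.35.

0.35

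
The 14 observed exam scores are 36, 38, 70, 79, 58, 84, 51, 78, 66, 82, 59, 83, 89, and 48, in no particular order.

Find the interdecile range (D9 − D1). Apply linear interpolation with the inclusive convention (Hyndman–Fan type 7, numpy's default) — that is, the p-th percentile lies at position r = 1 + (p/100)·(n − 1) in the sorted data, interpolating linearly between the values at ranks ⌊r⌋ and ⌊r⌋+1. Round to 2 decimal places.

42.70

Sorted: 36, 38, 48, 51, 58, 59, 66, 70, 78, 79, 82, 83, 84, 89.
n = 14.
P10: r = 2.3; ranks 2–3 are 38, 48; interpolating gives 41.
P90: r = 12.7; ranks 12–13 are 83, 84; interpolating gives 83.7.
Difference: 83.7 − 41 = 42.7.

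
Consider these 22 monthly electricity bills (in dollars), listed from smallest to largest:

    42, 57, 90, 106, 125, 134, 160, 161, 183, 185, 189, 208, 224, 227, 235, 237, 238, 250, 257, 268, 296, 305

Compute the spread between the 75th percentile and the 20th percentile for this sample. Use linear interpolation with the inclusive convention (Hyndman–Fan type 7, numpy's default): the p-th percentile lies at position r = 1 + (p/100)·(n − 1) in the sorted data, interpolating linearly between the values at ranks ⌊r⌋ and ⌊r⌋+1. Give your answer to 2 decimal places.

n = 22.
P20: r = 5.2; ranks 5–6 are 125, 134; interpolating gives 126.8.
P75: r = 16.75; ranks 16–17 are 237, 238; interpolating gives 237.75.
Difference: 237.75 − 126.8 = 110.95.

110.95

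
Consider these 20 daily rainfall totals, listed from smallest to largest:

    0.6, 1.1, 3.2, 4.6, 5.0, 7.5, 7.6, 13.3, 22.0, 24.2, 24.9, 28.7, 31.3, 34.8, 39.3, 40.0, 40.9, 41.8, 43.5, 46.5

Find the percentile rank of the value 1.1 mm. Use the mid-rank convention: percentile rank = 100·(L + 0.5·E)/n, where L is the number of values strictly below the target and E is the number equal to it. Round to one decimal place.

Count below 1.1: L = 1; count equal: E = 1; n = 20.
Percentile rank = 100·(1 + 0.5·1)/20 = 100·1.5/20 = 7.5.

7.5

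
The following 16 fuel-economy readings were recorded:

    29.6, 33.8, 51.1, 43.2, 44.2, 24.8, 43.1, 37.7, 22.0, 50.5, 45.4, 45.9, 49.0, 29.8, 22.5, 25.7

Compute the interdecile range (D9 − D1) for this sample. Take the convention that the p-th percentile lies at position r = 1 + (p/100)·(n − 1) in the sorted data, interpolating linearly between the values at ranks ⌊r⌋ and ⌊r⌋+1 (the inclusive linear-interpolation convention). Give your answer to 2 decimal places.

Sorted: 22.0, 22.5, 24.8, 25.7, 29.6, 29.8, 33.8, 37.7, 43.1, 43.2, 44.2, 45.4, 45.9, 49.0, 50.5, 51.1.
n = 16.
P10: r = 2.5; ranks 2–3 are 22.5, 24.8; interpolating gives 23.65.
P90: r = 14.5; ranks 14–15 are 49.0, 50.5; interpolating gives 49.75.
Difference: 49.75 − 23.65 = 26.1.

26.10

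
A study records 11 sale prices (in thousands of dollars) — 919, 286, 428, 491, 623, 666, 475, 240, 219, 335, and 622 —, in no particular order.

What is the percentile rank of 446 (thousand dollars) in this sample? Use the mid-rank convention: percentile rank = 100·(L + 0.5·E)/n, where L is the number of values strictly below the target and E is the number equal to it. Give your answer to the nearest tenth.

Sorted: 219, 240, 286, 335, 428, 475, 491, 622, 623, 666, 919.
Count below 446: L = 5; count equal: E = 0; n = 11.
Percentile rank = 100·(5 + 0.5·0)/11 = 100·5/11 = 45.45.

45.5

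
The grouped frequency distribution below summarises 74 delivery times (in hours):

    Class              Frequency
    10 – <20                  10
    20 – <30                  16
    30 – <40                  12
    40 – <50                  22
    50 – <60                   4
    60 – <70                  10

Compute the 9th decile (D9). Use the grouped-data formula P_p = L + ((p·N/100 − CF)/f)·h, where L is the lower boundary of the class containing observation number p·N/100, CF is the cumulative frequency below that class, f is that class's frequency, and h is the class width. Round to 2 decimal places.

62.60

N = 74; target position k = 90/100 · 74 = 66.6.
Cumulative frequencies: 10, 26, 38, 60, 64, 74.
Observation 66.6 falls in the class 60 – <70.
L = 60, CF = 64, f = 10, h = 10.
P90 = 60 + ((66.6 − 64)/10)·10 = 60 + 2.6 = 62.6.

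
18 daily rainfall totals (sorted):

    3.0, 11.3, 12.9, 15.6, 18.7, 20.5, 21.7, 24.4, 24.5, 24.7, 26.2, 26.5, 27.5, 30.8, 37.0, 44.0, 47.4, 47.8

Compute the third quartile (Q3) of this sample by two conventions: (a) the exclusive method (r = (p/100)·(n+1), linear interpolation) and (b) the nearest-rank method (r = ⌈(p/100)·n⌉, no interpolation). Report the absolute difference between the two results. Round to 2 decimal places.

n = 18.
(a) r = 14.25; between ranks 14 (30.8) and 15 (37.0): 32.35.
(b) the nearest-rank method: rank 14 → 30.8.
|32.35 − 30.8| = 1.55.

1.55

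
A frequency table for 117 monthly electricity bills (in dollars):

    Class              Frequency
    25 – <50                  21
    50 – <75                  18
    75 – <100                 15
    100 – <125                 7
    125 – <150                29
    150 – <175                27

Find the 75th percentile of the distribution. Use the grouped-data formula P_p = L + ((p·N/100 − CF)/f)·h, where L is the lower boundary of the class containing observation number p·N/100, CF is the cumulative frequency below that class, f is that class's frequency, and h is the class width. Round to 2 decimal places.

148.06

N = 117; target position k = 75/100 · 117 = 87.75.
Cumulative frequencies: 21, 39, 54, 61, 90, 117.
Observation 87.75 falls in the class 125 – <150.
L = 125, CF = 61, f = 29, h = 25.
P75 = 125 + ((87.75 − 61)/29)·25 = 125 + 23.0603 = 148.06.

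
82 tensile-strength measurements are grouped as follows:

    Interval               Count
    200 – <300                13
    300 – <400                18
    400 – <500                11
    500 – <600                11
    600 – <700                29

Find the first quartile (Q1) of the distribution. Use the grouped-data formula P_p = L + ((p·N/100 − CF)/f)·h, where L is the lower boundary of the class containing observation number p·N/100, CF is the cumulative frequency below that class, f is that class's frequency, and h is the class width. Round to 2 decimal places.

N = 82; target position k = 25/100 · 82 = 20.5.
Cumulative frequencies: 13, 31, 42, 53, 82.
Observation 20.5 falls in the class 300 – <400.
L = 300, CF = 13, f = 18, h = 100.
P25 = 300 + ((20.5 − 13)/18)·100 = 300 + 41.6667 = 341.667.

341.67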